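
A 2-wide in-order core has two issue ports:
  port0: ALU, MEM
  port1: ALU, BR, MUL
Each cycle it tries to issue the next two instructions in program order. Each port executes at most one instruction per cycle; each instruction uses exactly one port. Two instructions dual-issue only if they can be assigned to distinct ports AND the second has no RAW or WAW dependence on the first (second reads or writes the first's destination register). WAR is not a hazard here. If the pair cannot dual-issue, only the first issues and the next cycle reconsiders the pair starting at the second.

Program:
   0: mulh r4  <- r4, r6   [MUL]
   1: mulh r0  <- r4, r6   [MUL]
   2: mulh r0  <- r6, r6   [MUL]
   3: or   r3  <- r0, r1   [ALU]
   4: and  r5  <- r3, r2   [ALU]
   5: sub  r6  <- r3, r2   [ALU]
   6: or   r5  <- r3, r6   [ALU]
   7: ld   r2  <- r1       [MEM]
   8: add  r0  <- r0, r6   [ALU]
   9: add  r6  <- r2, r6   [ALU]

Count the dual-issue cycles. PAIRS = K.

PAIRS = 3

t=0 i0:mulh ; no-port MUL/MUL
t=1 i1:mulh ; no-port MUL/MUL
t=2 i2:mulh ; RAW r0
t=3 i3:or ; RAW r3
t=4 i4&i5:and/sub ; 2-wide
t=5 i6&i7:or/ld ; 2-wide
t=6 i8&i9:add/add ; 2-wide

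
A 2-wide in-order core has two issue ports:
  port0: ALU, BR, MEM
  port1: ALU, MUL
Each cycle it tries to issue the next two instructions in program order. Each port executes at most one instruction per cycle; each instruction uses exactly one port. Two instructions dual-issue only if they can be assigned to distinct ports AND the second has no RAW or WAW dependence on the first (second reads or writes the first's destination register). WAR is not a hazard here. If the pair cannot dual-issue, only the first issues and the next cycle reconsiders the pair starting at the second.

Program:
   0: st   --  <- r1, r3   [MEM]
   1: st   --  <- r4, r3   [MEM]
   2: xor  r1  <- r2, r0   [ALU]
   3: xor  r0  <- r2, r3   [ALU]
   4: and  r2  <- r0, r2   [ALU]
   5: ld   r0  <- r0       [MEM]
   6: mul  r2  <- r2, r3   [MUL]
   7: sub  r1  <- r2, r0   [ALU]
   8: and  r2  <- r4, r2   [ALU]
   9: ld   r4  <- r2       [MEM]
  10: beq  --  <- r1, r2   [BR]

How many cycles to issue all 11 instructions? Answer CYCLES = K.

CYCLES = 8

  cy0 -> i0 (st) no-port MEM/MEM
  cy1 -> i1,i2 (st+xor) pair
  cy2 -> i3 (xor) RAW r0
  cy3 -> i4,i5 (and+ld) pair
  cy4 -> i6 (mul) RAW r2
  cy5 -> i7,i8 (sub+and) pair
  cy6 -> i9 (ld) no-port MEM/BR
  cy7 -> i10 (beq) tail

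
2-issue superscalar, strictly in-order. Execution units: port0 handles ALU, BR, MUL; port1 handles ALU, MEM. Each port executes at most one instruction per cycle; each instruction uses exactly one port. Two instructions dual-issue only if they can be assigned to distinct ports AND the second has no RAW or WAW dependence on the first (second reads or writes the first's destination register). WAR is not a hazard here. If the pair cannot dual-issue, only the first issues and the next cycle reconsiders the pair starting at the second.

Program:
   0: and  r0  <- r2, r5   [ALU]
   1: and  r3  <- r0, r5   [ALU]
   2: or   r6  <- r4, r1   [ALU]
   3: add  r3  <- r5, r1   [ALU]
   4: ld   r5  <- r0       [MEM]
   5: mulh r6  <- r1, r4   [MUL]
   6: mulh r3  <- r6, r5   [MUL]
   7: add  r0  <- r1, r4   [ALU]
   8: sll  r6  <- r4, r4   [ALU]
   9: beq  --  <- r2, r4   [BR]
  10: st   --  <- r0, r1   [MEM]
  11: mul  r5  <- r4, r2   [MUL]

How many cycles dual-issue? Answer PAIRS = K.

PAIRS = 5

  cy0 -> i0 (and.ALU) RAW r0
  cy1 -> i1+i2 (and.ALU/or.ALU) pair
  cy2 -> i3+i4 (add.ALU/ld.MEM) pair
  cy3 -> i5 (mulh.MUL) no-port MUL/MUL
  cy4 -> i6+i7 (mulh.MUL/add.ALU) pair
  cy5 -> i8+i9 (sll.ALU/beq.BR) pair
  cy6 -> i10+i11 (st.MEM/mul.MUL) pair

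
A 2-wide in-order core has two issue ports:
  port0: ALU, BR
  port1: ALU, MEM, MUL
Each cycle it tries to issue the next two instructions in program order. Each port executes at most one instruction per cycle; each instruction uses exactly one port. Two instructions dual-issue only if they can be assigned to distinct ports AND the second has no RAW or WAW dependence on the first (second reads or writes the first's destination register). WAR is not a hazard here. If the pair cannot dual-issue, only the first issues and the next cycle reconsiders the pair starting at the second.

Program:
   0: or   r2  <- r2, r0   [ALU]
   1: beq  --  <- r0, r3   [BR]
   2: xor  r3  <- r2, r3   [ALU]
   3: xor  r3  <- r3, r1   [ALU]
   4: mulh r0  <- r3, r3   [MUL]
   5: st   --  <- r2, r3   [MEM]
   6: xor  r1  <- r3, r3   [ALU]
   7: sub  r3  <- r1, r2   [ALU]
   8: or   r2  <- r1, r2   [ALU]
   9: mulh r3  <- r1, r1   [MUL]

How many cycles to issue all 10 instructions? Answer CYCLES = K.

CYCLES = 7

#0 head=0: or;beq i0,i1 dual
#1 head=2: xor i2 RAW+WAW r3
#2 head=3: xor i3 RAW r3
#3 head=4: mulh i4 no-port MUL/MEM
#4 head=5: st;xor i5,i6 dual
#5 head=7: sub;or i7,i8 dual
#6 head=9: mulh i9 tail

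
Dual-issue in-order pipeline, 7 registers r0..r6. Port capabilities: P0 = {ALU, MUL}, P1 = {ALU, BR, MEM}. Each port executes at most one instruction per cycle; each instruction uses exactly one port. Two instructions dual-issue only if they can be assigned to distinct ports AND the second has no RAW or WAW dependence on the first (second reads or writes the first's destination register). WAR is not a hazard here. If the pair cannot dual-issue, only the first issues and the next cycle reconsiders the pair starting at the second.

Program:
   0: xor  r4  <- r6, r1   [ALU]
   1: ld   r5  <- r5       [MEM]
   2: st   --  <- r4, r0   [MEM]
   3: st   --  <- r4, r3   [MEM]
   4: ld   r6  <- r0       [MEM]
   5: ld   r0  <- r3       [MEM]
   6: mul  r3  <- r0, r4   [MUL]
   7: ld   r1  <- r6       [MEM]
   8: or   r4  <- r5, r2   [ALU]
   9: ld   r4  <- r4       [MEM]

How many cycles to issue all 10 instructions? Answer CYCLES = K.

#0 head=0: xor/ld i0,i1 2-wide
#1 head=2: st i2 no-port MEM/MEM
#2 head=3: st i3 no-port MEM/MEM
#3 head=4: ld i4 no-port MEM/MEM
#4 head=5: ld i5 RAW r0
#5 head=6: mul/ld i6,i7 2-wide
#6 head=8: or i8 RAW+WAW r4
#7 head=9: ld i9 tail

CYCLES = 8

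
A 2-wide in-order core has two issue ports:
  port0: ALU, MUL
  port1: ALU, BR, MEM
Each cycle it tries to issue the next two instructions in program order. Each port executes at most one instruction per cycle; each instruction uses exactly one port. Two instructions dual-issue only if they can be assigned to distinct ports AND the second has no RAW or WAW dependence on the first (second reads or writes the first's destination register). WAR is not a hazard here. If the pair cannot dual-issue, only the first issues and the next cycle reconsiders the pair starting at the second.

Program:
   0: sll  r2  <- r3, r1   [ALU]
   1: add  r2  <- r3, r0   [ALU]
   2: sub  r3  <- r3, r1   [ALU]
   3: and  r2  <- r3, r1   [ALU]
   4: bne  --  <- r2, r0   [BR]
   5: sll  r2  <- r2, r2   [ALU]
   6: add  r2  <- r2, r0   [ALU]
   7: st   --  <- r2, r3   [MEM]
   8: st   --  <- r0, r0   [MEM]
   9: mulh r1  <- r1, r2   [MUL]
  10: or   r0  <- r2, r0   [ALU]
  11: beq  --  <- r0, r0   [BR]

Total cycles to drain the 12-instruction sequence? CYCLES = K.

t=0 i0:sll ; WAW r2
t=1 i1+i2:add sub ; 2-wide
t=2 i3:and ; RAW r2
t=3 i4+i5:bne sll ; 2-wide
t=4 i6:add ; RAW r2
t=5 i7:st ; no-port MEM/MEM
t=6 i8+i9:st mulh ; 2-wide
t=7 i10:or ; RAW r0
t=8 i11:beq ; tail

CYCLES = 9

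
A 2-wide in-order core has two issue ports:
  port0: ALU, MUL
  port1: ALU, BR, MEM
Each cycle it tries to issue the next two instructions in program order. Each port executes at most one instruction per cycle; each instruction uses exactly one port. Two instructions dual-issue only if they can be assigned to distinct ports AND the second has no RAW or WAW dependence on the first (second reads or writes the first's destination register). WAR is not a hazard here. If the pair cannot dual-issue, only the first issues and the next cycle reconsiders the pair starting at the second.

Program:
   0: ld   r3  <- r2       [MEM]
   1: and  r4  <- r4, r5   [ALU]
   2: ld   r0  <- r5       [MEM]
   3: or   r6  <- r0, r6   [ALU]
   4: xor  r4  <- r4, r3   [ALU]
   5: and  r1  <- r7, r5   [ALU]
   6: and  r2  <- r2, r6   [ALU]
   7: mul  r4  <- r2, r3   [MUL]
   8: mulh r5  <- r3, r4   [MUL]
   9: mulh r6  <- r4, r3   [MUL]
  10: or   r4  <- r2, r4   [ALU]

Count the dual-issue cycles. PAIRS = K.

#0 head=0: ld+and i0&i1 2-wide
#1 head=2: ld i2 RAW r0
#2 head=3: or+xor i3&i4 2-wide
#3 head=5: and+and i5&i6 2-wide
#4 head=7: mul i7 no-port MUL/MUL
#5 head=8: mulh i8 no-port MUL/MUL
#6 head=9: mulh+or i9&i10 2-wide

PAIRS = 4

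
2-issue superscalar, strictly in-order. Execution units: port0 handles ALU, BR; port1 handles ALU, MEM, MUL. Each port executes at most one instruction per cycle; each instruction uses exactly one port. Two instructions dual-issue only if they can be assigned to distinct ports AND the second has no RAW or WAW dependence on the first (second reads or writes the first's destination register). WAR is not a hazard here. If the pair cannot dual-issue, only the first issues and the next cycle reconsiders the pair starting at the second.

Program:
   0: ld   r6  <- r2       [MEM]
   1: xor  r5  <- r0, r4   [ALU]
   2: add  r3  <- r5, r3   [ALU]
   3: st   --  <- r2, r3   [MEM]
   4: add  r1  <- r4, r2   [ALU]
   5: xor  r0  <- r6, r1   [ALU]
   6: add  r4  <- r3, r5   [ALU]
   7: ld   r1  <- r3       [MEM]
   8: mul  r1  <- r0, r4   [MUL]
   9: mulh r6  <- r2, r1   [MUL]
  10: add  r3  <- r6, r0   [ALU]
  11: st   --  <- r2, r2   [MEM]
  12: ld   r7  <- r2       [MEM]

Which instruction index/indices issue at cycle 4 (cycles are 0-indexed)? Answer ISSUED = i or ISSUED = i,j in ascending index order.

ISSUED = 7

[0] i0/i1  ld.MEM xor.ALU  -- pair
[1] i2  add.ALU  -- RAW r3
[2] i3/i4  st.MEM add.ALU  -- pair
[3] i5/i6  xor.ALU add.ALU  -- pair
[4] i7  ld.MEM  -- no-port MEM/MUL
[5] i8  mul.MUL  -- no-port MUL/MUL
[6] i9  mulh.MUL  -- RAW r6
[7] i10/i11  add.ALU st.MEM  -- pair
[8] i12  ld.MEM  -- tail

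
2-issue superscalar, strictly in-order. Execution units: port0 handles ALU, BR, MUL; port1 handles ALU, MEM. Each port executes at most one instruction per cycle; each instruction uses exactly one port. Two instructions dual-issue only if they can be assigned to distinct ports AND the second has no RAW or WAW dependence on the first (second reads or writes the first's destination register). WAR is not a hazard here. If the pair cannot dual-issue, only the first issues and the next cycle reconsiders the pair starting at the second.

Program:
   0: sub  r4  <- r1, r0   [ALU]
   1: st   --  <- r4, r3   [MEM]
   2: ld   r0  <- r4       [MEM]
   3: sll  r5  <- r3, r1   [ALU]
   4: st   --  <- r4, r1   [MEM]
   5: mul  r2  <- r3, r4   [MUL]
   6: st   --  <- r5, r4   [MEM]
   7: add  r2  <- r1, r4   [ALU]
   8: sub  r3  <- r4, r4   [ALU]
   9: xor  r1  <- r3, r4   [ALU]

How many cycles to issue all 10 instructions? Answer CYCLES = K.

CYCLES = 7

#0 head=0: sub.ALU i0 RAW r4
#1 head=1: st.MEM i1 no-port MEM/MEM
#2 head=2: ld.MEM+sll.ALU i2,i3 pair
#3 head=4: st.MEM+mul.MUL i4,i5 pair
#4 head=6: st.MEM+add.ALU i6,i7 pair
#5 head=8: sub.ALU i8 RAW r3
#6 head=9: xor.ALU i9 tail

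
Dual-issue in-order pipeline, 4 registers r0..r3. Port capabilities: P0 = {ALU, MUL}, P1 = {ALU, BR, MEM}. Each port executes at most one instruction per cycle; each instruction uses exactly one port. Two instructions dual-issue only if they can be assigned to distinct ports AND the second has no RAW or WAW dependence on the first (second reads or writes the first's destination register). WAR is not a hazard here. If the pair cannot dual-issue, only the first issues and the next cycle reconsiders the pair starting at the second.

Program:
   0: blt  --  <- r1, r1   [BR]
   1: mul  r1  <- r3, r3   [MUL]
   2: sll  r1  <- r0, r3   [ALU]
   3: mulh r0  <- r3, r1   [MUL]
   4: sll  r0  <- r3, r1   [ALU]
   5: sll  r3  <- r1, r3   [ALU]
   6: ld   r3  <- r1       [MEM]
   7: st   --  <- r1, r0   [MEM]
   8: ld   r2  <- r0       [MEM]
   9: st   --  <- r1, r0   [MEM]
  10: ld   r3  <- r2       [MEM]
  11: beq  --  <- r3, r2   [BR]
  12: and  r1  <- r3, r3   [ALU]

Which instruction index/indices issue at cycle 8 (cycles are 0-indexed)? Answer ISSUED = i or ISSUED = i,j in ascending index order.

t=0 i0/i1:blt+mul ; 2-wide
t=1 i2:sll ; RAW r1
t=2 i3:mulh ; WAW r0
t=3 i4/i5:sll+sll ; 2-wide
t=4 i6:ld ; no-port MEM/MEM
t=5 i7:st ; no-port MEM/MEM
t=6 i8:ld ; no-port MEM/MEM
t=7 i9:st ; no-port MEM/MEM
t=8 i10:ld ; no-port MEM/BR
t=9 i11/i12:beq+and ; 2-wide

ISSUED = 10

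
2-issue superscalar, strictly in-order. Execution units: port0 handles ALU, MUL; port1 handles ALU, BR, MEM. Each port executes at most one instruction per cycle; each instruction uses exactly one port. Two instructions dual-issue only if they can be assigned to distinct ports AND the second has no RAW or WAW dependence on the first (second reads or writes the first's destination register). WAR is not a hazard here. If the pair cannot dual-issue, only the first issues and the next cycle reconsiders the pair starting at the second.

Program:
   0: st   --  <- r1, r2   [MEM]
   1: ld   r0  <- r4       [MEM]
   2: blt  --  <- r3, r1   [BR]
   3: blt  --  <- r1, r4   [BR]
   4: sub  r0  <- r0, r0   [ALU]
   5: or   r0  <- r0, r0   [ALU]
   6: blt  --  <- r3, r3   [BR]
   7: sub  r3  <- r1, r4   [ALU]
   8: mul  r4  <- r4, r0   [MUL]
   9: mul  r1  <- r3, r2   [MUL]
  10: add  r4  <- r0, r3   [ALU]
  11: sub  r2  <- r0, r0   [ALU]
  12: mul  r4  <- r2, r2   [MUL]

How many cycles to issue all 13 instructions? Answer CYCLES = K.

c0: i0 st.MEM  no-port MEM/MEM
c1: i1 ld.MEM  no-port MEM/BR
c2: i2 blt.BR  no-port BR/BR
c3: i3/i4 blt.BR/sub.ALU  pair
c4: i5/i6 or.ALU/blt.BR  pair
c5: i7/i8 sub.ALU/mul.MUL  pair
c6: i9/i10 mul.MUL/add.ALU  pair
c7: i11 sub.ALU  RAW r2
c8: i12 mul.MUL  tail

CYCLES = 9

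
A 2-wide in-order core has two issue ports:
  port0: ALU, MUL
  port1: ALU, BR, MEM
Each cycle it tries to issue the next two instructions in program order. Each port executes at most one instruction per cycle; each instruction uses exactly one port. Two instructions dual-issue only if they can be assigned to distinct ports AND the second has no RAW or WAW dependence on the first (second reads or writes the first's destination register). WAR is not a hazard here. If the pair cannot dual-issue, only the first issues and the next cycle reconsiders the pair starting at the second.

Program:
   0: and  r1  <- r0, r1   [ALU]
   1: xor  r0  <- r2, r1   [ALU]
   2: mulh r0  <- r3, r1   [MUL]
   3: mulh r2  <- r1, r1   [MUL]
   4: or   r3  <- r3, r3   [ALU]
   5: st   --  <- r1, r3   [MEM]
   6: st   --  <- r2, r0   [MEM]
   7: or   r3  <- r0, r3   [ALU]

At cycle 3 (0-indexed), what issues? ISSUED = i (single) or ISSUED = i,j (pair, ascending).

c0: i0 and  RAW r1
c1: i1 xor  WAW r0
c2: i2 mulh  no-port MUL/MUL
c3: i3,i4 mulh+or  dual
c4: i5 st  no-port MEM/MEM
c5: i6,i7 st+or  dual

ISSUED = 3,4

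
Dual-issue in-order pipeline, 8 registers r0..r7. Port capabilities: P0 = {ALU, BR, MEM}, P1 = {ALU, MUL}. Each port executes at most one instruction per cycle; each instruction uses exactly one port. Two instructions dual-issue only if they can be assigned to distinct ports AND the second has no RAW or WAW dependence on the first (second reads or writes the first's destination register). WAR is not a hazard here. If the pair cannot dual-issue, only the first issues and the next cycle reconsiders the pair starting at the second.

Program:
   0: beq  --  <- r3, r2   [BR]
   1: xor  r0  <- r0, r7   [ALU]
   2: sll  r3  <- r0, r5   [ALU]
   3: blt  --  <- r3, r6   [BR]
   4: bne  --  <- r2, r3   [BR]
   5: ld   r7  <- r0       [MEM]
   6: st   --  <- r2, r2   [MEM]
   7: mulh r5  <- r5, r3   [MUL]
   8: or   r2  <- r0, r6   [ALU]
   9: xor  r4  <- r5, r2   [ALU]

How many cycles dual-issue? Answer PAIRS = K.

PAIRS = 2

#0 head=0: beq.BR;xor.ALU i0+i1 pair
#1 head=2: sll.ALU i2 RAW r3
#2 head=3: blt.BR i3 no-port BR/BR
#3 head=4: bne.BR i4 no-port BR/MEM
#4 head=5: ld.MEM i5 no-port MEM/MEM
#5 head=6: st.MEM;mulh.MUL i6+i7 pair
#6 head=8: or.ALU i8 RAW r2
#7 head=9: xor.ALU i9 tail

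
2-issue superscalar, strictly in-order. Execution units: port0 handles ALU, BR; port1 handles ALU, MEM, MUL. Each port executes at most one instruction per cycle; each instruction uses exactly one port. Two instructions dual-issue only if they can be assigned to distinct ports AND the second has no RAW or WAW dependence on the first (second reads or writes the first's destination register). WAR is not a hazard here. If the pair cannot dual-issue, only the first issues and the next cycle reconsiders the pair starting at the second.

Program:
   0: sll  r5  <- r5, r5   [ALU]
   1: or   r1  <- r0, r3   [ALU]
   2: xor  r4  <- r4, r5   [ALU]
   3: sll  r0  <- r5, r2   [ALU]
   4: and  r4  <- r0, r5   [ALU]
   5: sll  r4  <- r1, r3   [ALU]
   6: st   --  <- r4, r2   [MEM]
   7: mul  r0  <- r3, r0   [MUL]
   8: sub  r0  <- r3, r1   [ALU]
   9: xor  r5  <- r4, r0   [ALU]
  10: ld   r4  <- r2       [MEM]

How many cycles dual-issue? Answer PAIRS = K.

PAIRS = 3

c0: i0,i1 sll+or  pair
c1: i2,i3 xor+sll  pair
c2: i4 and  WAW r4
c3: i5 sll  RAW r4
c4: i6 st  no-port MEM/MUL
c5: i7 mul  WAW r0
c6: i8 sub  RAW r0
c7: i9,i10 xor+ld  pair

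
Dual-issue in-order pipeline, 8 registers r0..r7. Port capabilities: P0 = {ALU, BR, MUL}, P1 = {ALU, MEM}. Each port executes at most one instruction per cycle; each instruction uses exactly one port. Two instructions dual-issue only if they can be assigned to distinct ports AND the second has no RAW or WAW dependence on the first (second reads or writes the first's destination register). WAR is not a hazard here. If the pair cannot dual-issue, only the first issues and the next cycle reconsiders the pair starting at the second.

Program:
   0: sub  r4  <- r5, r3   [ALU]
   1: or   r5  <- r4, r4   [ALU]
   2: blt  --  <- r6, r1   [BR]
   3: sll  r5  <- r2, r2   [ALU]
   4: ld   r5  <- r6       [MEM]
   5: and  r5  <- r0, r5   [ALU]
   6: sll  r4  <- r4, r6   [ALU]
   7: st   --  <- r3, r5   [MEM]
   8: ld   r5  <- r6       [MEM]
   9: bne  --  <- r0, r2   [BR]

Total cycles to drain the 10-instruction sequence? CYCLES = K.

  cy0 -> i0 (sub.ALU) RAW r4
  cy1 -> i1,i2 (or.ALU blt.BR) pair
  cy2 -> i3 (sll.ALU) WAW r5
  cy3 -> i4 (ld.MEM) RAW+WAW r5
  cy4 -> i5,i6 (and.ALU sll.ALU) pair
  cy5 -> i7 (st.MEM) no-port MEM/MEM
  cy6 -> i8,i9 (ld.MEM bne.BR) pair

CYCLES = 7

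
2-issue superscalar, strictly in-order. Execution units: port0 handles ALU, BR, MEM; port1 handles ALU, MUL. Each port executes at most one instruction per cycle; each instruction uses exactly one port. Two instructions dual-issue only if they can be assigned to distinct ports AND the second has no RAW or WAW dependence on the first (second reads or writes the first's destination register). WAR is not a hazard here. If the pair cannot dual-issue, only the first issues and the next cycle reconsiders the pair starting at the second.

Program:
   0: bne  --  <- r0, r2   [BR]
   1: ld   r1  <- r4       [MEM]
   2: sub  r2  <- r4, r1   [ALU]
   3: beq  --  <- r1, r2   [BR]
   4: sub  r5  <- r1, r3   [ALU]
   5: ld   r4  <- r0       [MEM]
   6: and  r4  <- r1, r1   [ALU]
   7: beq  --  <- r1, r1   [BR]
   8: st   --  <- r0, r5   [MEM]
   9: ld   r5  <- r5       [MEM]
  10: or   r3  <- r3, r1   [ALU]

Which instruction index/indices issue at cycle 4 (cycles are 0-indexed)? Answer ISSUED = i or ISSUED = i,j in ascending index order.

ISSUED = 5

  cy0 -> i0 (bne) no-port BR/MEM
  cy1 -> i1 (ld) RAW r1
  cy2 -> i2 (sub) RAW r2
  cy3 -> i3+i4 (beq;sub) 2-wide
  cy4 -> i5 (ld) WAW r4
  cy5 -> i6+i7 (and;beq) 2-wide
  cy6 -> i8 (st) no-port MEM/MEM
  cy7 -> i9+i10 (ld;or) 2-wide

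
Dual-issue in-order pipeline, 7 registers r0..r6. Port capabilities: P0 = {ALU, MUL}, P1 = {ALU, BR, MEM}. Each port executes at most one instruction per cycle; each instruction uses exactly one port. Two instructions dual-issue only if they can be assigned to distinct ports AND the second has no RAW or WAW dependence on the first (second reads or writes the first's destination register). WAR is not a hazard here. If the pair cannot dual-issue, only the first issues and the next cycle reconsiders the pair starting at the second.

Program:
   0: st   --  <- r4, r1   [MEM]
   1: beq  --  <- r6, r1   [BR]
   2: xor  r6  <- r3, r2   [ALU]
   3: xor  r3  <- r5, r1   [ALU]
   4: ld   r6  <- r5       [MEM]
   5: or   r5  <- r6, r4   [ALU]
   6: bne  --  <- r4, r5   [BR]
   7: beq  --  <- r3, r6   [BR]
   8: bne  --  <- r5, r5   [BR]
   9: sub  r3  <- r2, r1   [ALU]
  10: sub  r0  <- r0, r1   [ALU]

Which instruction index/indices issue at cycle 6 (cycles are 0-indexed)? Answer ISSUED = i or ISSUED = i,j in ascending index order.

ISSUED = 8,9

0. st @i0  | no-port MEM/BR
1. beq;xor @i1,i2  | pair
2. xor;ld @i3,i4  | pair
3. or @i5  | RAW r5
4. bne @i6  | no-port BR/BR
5. beq @i7  | no-port BR/BR
6. bne;sub @i8,i9  | pair
7. sub @i10  | tail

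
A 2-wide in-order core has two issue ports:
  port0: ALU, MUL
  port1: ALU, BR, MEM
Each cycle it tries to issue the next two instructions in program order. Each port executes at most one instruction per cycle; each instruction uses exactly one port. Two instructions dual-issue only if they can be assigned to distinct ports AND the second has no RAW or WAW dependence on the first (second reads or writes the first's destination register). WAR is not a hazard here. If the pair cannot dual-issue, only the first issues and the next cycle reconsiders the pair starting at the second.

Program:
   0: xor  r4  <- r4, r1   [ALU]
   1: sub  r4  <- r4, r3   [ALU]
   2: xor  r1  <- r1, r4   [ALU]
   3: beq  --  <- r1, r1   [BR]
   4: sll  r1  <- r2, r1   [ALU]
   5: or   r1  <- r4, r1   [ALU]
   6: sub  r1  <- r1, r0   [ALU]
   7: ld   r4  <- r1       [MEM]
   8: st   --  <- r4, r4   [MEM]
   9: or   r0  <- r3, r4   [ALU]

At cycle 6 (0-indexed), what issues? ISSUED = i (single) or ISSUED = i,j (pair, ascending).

[0] i0  xor.ALU  -- RAW+WAW r4
[1] i1  sub.ALU  -- RAW r4
[2] i2  xor.ALU  -- RAW r1
[3] i3,i4  beq.BR sll.ALU  -- dual
[4] i5  or.ALU  -- RAW+WAW r1
[5] i6  sub.ALU  -- RAW r1
[6] i7  ld.MEM  -- no-port MEM/MEM
[7] i8,i9  st.MEM or.ALU  -- dual

ISSUED = 7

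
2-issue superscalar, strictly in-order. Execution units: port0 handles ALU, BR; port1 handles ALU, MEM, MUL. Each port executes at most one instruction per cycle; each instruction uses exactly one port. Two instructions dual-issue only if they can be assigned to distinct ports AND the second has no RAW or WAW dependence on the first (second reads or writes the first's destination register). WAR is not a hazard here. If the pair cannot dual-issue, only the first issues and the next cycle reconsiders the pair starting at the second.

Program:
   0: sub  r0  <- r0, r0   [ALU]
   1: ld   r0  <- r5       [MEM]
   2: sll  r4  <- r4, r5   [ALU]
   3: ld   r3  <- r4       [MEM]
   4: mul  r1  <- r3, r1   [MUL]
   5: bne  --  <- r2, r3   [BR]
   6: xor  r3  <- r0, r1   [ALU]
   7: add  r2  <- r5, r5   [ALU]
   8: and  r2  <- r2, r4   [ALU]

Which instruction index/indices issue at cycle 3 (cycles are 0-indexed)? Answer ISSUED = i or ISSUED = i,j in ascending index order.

ISSUED = 4,5

c0: i0 sub.ALU  WAW r0
c1: i1/i2 ld.MEM/sll.ALU  dual
c2: i3 ld.MEM  no-port MEM/MUL
c3: i4/i5 mul.MUL/bne.BR  dual
c4: i6/i7 xor.ALU/add.ALU  dual
c5: i8 and.ALU  tail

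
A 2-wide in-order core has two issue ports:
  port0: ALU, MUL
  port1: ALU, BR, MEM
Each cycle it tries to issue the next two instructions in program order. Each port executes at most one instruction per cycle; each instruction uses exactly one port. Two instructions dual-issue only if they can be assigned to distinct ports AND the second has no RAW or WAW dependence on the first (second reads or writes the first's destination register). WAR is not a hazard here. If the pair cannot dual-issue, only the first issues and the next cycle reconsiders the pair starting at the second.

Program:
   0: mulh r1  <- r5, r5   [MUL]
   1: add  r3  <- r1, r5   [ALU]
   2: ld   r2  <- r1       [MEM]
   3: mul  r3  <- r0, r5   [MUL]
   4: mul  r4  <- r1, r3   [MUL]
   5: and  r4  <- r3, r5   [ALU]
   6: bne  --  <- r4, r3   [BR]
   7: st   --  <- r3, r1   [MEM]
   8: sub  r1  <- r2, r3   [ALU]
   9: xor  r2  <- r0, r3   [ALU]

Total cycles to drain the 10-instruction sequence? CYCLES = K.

CYCLES = 8

#0 head=0: mulh.MUL i0 RAW r1
#1 head=1: add.ALU ld.MEM i1/i2 2-wide
#2 head=3: mul.MUL i3 no-port MUL/MUL
#3 head=4: mul.MUL i4 WAW r4
#4 head=5: and.ALU i5 RAW r4
#5 head=6: bne.BR i6 no-port BR/MEM
#6 head=7: st.MEM sub.ALU i7/i8 2-wide
#7 head=9: xor.ALU i9 tail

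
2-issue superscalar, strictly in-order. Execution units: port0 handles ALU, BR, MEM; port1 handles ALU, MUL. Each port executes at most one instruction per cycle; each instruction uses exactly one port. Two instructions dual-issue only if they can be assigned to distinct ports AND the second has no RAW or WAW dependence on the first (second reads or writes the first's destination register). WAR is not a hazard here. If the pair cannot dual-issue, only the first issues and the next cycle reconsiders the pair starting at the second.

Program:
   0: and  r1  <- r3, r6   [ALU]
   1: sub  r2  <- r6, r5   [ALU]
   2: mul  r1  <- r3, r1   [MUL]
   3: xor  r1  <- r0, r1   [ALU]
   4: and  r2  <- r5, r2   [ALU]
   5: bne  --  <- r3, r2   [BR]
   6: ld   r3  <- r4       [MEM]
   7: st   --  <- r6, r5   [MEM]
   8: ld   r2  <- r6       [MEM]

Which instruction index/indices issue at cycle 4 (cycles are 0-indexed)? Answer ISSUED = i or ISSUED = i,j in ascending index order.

0. and/sub @i0+i1  | dual
1. mul @i2  | RAW+WAW r1
2. xor/and @i3+i4  | dual
3. bne @i5  | no-port BR/MEM
4. ld @i6  | no-port MEM/MEM
5. st @i7  | no-port MEM/MEM
6. ld @i8  | tail

ISSUED = 6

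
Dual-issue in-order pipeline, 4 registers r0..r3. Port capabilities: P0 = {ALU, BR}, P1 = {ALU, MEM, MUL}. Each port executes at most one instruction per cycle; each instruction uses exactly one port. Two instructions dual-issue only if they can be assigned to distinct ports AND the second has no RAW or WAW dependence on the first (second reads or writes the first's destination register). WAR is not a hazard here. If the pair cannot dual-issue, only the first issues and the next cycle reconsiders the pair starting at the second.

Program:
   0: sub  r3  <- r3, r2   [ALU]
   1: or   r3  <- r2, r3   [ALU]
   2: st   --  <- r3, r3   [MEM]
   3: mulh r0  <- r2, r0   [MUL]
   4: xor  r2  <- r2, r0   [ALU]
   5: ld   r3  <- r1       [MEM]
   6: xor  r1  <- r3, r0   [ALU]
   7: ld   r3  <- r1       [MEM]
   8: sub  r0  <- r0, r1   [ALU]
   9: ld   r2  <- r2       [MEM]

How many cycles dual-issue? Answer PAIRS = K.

PAIRS = 2

c0: i0 sub.ALU  RAW+WAW r3
c1: i1 or.ALU  RAW r3
c2: i2 st.MEM  no-port MEM/MUL
c3: i3 mulh.MUL  RAW r0
c4: i4+i5 xor.ALU+ld.MEM  2-wide
c5: i6 xor.ALU  RAW r1
c6: i7+i8 ld.MEM+sub.ALU  2-wide
c7: i9 ld.MEM  tail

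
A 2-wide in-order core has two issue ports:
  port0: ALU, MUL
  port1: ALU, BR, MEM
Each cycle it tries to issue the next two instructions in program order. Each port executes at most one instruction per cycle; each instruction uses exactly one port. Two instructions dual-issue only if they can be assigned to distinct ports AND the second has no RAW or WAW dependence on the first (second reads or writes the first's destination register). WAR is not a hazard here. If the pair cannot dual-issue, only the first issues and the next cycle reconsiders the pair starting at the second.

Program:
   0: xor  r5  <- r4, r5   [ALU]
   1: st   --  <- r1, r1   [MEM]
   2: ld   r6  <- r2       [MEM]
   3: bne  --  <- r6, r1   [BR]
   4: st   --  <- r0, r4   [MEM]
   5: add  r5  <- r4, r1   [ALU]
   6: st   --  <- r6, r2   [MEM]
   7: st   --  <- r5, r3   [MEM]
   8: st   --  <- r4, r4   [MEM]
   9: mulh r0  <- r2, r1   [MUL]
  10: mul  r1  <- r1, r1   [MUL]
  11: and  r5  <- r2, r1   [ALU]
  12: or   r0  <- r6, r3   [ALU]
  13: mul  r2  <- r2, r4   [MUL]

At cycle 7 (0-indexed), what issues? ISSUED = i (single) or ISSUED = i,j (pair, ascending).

t=0 i0,i1:xor/st ; 2-wide
t=1 i2:ld ; no-port MEM/BR
t=2 i3:bne ; no-port BR/MEM
t=3 i4,i5:st/add ; 2-wide
t=4 i6:st ; no-port MEM/MEM
t=5 i7:st ; no-port MEM/MEM
t=6 i8,i9:st/mulh ; 2-wide
t=7 i10:mul ; RAW r1
t=8 i11,i12:and/or ; 2-wide
t=9 i13:mul ; tail

ISSUED = 10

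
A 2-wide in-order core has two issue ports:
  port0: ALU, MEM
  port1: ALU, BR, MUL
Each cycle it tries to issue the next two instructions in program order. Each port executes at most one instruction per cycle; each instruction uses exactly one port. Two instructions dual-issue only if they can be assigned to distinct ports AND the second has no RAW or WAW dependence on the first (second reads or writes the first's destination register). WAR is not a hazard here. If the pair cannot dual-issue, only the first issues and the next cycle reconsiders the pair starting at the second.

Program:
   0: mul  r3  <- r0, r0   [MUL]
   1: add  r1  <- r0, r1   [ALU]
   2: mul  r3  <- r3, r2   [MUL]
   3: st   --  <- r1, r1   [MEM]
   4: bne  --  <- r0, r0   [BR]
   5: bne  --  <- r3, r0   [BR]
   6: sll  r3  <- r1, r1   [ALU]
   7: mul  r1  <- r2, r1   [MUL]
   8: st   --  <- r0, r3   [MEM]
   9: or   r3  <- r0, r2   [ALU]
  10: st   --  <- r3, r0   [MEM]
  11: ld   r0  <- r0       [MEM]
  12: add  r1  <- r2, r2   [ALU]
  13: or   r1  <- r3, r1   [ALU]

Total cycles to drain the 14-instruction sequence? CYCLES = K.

[0] i0/i1  mul/add  -- 2-wide
[1] i2/i3  mul/st  -- 2-wide
[2] i4  bne  -- no-port BR/BR
[3] i5/i6  bne/sll  -- 2-wide
[4] i7/i8  mul/st  -- 2-wide
[5] i9  or  -- RAW r3
[6] i10  st  -- no-port MEM/MEM
[7] i11/i12  ld/add  -- 2-wide
[8] i13  or  -- tail

CYCLES = 9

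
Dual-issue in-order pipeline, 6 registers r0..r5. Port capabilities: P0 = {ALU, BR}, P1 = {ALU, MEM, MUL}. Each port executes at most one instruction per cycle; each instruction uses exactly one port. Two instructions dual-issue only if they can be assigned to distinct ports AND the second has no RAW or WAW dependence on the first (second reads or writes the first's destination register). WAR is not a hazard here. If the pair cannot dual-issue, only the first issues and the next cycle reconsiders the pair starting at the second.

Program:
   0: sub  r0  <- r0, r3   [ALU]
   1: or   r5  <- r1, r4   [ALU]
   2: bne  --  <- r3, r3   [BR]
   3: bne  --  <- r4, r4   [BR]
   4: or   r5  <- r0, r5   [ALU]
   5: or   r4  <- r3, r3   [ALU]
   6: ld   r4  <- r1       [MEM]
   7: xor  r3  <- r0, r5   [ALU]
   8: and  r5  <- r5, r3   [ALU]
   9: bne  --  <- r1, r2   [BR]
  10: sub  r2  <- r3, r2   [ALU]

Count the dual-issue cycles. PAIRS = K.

#0 head=0: sub.ALU/or.ALU i0&i1 2-wide
#1 head=2: bne.BR i2 no-port BR/BR
#2 head=3: bne.BR/or.ALU i3&i4 2-wide
#3 head=5: or.ALU i5 WAW r4
#4 head=6: ld.MEM/xor.ALU i6&i7 2-wide
#5 head=8: and.ALU/bne.BR i8&i9 2-wide
#6 head=10: sub.ALU i10 tail

PAIRS = 4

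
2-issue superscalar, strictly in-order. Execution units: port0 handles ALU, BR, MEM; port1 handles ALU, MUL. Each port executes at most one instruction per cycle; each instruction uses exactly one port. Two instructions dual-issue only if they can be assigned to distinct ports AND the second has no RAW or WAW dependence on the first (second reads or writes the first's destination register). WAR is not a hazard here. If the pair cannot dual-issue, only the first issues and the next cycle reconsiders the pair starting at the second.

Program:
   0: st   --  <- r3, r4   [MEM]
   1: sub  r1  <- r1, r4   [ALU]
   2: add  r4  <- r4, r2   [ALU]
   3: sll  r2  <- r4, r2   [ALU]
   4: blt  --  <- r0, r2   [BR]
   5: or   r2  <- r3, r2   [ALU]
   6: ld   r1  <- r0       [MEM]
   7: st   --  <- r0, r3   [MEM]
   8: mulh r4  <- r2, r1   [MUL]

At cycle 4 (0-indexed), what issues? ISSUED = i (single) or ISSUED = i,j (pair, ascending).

[0] i0+i1  st+sub  -- dual
[1] i2  add  -- RAW r4
[2] i3  sll  -- RAW r2
[3] i4+i5  blt+or  -- dual
[4] i6  ld  -- no-port MEM/MEM
[5] i7+i8  st+mulh  -- dual

ISSUED = 6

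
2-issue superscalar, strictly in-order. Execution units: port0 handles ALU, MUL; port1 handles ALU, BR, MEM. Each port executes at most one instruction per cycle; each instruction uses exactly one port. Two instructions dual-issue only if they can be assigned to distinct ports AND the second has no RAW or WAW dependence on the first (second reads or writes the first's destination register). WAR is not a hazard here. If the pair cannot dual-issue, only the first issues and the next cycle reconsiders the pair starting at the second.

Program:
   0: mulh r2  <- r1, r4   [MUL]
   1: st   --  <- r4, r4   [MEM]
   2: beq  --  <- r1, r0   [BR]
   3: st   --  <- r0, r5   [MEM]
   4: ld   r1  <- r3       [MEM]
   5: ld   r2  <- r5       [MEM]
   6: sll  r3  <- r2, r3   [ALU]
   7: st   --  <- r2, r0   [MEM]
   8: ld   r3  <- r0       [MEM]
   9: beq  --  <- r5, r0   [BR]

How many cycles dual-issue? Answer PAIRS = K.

PAIRS = 2

0. mulh.MUL+st.MEM @i0/i1  | 2-wide
1. beq.BR @i2  | no-port BR/MEM
2. st.MEM @i3  | no-port MEM/MEM
3. ld.MEM @i4  | no-port MEM/MEM
4. ld.MEM @i5  | RAW r2
5. sll.ALU+st.MEM @i6/i7  | 2-wide
6. ld.MEM @i8  | no-port MEM/BR
7. beq.BR @i9  | tail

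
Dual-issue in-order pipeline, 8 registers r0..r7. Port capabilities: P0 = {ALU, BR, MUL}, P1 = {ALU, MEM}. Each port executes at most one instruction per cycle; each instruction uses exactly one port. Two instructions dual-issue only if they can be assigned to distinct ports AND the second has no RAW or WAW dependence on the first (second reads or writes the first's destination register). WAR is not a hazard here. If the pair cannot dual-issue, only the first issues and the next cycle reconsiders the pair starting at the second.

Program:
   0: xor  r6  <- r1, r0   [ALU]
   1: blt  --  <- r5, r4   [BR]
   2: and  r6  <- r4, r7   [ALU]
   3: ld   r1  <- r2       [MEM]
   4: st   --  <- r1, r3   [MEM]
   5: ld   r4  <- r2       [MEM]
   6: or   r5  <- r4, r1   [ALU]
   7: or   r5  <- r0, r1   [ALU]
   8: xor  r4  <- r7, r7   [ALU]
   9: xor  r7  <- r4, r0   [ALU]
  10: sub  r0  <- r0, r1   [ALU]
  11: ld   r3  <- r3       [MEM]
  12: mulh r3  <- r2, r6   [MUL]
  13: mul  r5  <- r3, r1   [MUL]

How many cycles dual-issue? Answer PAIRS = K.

PAIRS = 4

t=0 i0&i1:xor;blt ; 2-wide
t=1 i2&i3:and;ld ; 2-wide
t=2 i4:st ; no-port MEM/MEM
t=3 i5:ld ; RAW r4
t=4 i6:or ; WAW r5
t=5 i7&i8:or;xor ; 2-wide
t=6 i9&i10:xor;sub ; 2-wide
t=7 i11:ld ; WAW r3
t=8 i12:mulh ; no-port MUL/MUL
t=9 i13:mul ; tail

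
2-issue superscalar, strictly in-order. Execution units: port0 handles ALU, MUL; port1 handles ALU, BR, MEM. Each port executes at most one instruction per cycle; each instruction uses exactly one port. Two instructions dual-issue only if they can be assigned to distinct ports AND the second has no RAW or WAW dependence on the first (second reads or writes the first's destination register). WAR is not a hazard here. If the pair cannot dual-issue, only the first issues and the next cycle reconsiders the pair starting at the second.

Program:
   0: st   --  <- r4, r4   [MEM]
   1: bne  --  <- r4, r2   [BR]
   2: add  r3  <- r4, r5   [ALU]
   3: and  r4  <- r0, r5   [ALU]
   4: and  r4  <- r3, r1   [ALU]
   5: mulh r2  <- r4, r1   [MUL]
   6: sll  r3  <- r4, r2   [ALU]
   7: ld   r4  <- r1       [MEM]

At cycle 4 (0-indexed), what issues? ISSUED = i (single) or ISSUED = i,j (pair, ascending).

ISSUED = 5

#0 head=0: st i0 no-port MEM/BR
#1 head=1: bne+add i1,i2 pair
#2 head=3: and i3 WAW r4
#3 head=4: and i4 RAW r4
#4 head=5: mulh i5 RAW r2
#5 head=6: sll+ld i6,i7 pair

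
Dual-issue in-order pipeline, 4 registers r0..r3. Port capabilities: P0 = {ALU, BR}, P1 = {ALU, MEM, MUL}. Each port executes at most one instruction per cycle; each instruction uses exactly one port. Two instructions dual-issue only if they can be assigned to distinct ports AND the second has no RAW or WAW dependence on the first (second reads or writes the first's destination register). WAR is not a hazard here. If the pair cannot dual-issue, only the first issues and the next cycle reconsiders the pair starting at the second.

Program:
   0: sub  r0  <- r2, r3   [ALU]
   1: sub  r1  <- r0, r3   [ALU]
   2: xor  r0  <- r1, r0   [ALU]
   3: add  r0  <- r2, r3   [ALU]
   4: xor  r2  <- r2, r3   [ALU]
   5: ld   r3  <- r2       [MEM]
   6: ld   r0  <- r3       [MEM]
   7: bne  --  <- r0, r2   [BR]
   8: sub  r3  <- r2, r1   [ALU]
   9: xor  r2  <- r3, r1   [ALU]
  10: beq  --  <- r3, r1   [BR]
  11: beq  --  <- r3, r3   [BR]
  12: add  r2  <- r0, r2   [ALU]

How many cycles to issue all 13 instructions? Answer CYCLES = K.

[0] i0  sub  -- RAW r0
[1] i1  sub  -- RAW r1
[2] i2  xor  -- WAW r0
[3] i3,i4  add+xor  -- dual
[4] i5  ld  -- no-port MEM/MEM
[5] i6  ld  -- RAW r0
[6] i7,i8  bne+sub  -- dual
[7] i9,i10  xor+beq  -- dual
[8] i11,i12  beq+add  -- dual

CYCLES = 9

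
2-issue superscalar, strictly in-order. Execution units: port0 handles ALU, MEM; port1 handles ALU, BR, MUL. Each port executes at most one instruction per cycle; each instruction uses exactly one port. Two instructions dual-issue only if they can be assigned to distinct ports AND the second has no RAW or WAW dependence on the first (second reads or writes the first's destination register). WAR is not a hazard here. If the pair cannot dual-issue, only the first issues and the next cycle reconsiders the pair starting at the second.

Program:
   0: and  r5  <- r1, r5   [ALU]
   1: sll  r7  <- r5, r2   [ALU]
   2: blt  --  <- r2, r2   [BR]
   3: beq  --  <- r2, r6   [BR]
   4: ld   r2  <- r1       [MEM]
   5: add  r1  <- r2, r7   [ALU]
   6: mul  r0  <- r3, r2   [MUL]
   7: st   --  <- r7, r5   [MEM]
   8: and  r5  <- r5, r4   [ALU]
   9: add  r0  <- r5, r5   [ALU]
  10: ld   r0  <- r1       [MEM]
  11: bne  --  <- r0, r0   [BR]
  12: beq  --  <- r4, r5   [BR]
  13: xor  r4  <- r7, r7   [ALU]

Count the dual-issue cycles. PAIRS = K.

  cy0 -> i0 (and) RAW r5
  cy1 -> i1+i2 (sll+blt) dual
  cy2 -> i3+i4 (beq+ld) dual
  cy3 -> i5+i6 (add+mul) dual
  cy4 -> i7+i8 (st+and) dual
  cy5 -> i9 (add) WAW r0
  cy6 -> i10 (ld) RAW r0
  cy7 -> i11 (bne) no-port BR/BR
  cy8 -> i12+i13 (beq+xor) dual

PAIRS = 5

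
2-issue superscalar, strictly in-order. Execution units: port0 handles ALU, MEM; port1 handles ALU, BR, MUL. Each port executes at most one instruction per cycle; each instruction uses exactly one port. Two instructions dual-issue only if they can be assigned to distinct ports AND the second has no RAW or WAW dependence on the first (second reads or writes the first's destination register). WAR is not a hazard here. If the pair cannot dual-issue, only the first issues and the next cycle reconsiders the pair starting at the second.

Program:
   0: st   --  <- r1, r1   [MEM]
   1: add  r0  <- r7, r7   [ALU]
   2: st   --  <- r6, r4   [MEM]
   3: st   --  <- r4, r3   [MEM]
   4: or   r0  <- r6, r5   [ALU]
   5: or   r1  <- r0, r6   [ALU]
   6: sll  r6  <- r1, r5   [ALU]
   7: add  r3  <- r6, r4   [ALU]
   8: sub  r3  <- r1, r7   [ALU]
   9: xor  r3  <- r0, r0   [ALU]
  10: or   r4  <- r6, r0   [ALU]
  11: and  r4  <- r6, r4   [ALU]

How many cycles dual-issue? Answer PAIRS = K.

PAIRS = 3

[0] i0/i1  st.MEM+add.ALU  -- pair
[1] i2  st.MEM  -- no-port MEM/MEM
[2] i3/i4  st.MEM+or.ALU  -- pair
[3] i5  or.ALU  -- RAW r1
[4] i6  sll.ALU  -- RAW r6
[5] i7  add.ALU  -- WAW r3
[6] i8  sub.ALU  -- WAW r3
[7] i9/i10  xor.ALU+or.ALU  -- pair
[8] i11  and.ALU  -- tail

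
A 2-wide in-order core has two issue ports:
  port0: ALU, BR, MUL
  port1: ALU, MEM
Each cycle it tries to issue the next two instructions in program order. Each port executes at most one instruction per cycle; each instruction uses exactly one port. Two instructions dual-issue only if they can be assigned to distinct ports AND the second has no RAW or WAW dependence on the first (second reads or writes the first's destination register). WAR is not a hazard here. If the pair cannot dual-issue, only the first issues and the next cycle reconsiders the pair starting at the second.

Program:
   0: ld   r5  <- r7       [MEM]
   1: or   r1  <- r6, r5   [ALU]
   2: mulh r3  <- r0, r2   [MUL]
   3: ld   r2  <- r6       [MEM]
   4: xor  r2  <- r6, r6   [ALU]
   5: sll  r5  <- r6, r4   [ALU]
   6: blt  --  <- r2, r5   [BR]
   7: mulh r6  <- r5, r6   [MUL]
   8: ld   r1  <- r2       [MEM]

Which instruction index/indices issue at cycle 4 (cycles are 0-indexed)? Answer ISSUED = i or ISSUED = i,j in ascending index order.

  cy0 -> i0 (ld) RAW r5
  cy1 -> i1+i2 (or;mulh) dual
  cy2 -> i3 (ld) WAW r2
  cy3 -> i4+i5 (xor;sll) dual
  cy4 -> i6 (blt) no-port BR/MUL
  cy5 -> i7+i8 (mulh;ld) dual

ISSUED = 6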